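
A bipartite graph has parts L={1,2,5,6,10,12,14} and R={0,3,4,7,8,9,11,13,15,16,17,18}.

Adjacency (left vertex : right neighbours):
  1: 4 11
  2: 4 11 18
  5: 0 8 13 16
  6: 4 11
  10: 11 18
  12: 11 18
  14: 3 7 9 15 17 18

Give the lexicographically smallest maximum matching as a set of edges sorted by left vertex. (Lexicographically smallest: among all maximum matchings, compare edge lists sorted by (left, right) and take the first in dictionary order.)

Lex-smallest maximum matching: {(1,4), (2,11), (5,0), (10,18), (14,3)}

|M| = 5 (so the lex-smallest maximum matching has 5 edges)
process left vertices in ascending order; for each, take the smallest-labelled available neighbour that still permits 5 edges overall, or leave it unmatched if none does
lex-smallest matching: {1-4, 2-11, 5-0, 10-18, 14-3}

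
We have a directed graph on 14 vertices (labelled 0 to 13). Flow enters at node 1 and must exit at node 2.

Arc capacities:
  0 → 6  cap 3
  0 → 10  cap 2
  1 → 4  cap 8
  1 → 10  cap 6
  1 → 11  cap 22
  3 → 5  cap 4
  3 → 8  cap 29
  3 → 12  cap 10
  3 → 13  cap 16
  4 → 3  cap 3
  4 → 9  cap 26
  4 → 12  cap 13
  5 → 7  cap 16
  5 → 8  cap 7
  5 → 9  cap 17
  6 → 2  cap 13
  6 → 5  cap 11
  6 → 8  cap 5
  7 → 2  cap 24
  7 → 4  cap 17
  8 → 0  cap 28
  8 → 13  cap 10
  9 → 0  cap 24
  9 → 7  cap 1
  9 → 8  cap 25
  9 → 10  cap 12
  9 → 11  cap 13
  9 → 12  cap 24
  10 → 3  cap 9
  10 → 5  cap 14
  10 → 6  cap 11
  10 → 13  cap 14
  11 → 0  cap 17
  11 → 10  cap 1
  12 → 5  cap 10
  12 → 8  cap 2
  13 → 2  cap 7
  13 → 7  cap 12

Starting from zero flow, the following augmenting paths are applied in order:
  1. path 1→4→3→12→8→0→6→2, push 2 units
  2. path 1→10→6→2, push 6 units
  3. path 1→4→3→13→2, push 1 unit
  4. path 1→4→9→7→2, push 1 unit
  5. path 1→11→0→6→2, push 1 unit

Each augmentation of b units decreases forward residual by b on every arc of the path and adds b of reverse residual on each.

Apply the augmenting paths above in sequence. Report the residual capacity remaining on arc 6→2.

Residual capacity of (6,2): 4

after path 1 (1→4→3→12→8→0→6→2, push 2): res(6,2)=11
after path 2 (1→10→6→2, push 6): res(6,2)=5
after path 3 (1→4→3→13→2, push 1): res(6,2)=5
after path 4 (1→4→9→7→2, push 1): res(6,2)=5
after path 5 (1→11→0→6→2, push 1): res(6,2)=4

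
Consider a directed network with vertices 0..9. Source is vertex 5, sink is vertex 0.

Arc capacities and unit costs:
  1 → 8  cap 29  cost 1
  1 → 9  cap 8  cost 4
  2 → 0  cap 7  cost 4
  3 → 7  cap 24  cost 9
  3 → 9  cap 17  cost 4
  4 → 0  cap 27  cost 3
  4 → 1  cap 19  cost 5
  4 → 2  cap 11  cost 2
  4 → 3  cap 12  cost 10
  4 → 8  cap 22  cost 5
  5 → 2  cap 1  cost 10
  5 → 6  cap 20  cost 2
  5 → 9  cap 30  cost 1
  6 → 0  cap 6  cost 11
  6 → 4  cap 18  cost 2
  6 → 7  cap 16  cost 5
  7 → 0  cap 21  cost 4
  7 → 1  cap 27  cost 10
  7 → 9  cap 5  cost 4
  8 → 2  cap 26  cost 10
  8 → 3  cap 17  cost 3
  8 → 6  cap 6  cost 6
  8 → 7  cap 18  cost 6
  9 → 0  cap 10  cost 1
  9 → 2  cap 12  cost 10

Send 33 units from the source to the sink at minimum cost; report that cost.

Minimum cost for 33 units: 212

shortest-cost path #1: 5→9→0 push 10 @ unit cost 2 (adds 20)
shortest-cost path #2: 5→6→4→0 push 18 @ unit cost 7 (adds 126)
shortest-cost path #3: 5→6→7→0 push 2 @ unit cost 11 (adds 22)
shortest-cost path #4: 5→2→0 push 1 @ unit cost 14 (adds 14)
shortest-cost path #5: 5→9→2→0 push 2 @ unit cost 15 (adds 30)
total cost = 212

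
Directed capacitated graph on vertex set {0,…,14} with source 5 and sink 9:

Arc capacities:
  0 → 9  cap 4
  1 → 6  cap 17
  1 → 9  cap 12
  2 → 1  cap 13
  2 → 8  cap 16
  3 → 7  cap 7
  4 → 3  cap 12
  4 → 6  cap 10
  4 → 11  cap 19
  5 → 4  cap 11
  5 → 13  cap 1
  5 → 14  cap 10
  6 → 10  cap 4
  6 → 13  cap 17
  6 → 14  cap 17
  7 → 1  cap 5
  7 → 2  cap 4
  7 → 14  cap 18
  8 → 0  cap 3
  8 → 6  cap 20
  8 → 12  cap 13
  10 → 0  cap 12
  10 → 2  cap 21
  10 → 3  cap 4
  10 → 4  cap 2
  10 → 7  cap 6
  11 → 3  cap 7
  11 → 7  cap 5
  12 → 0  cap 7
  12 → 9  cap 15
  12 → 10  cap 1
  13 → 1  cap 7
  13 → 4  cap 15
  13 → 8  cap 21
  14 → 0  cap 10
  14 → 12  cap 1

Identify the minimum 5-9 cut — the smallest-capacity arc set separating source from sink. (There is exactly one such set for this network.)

Min-cut arcs: {(0,9), (5,4), (5,13), (14,12)} (total capacity 17)

augment #1: 5→13→1→9 push 1
augment #2: 5→14→0→9 push 4
augment #3: 5→14→12→9 push 1
augment #4: 5→4→3→7→1→9 push 5
augment #5: 5→4→6→13→1→9 push 6
max flow = 17; residual-reachable set from 5 gives S-side
cut edges (S→T): {(0,9), (5,4), (5,13), (14,12)} total cap 17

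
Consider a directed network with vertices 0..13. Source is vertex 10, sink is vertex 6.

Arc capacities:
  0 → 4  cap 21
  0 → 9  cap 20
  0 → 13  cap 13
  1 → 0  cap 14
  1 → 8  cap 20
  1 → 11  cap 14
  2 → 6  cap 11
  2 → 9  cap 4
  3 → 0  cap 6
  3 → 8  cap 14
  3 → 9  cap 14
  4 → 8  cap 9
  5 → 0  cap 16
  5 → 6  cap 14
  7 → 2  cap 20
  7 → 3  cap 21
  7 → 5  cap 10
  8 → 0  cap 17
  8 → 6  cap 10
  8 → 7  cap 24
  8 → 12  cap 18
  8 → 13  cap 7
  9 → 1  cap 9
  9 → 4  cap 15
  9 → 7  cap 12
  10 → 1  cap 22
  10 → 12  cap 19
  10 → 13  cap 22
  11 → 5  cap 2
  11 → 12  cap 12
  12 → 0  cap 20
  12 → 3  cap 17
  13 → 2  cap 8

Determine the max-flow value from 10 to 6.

Maximum flow value: 33

augment #1: 10→1→8→6 bottleneck 10, total now 10
augment #2: 10→13→2→6 bottleneck 8, total now 18
augment #3: 10→1→11→5→6 bottleneck 2, total now 20
augment #4: 10→1→8→7→2→6 bottleneck 3, total now 23
augment #5: 10→1→8→7→5→6 bottleneck 7, total now 30
augment #6: 10→12→0→9→7→5→6 bottleneck 3, total now 33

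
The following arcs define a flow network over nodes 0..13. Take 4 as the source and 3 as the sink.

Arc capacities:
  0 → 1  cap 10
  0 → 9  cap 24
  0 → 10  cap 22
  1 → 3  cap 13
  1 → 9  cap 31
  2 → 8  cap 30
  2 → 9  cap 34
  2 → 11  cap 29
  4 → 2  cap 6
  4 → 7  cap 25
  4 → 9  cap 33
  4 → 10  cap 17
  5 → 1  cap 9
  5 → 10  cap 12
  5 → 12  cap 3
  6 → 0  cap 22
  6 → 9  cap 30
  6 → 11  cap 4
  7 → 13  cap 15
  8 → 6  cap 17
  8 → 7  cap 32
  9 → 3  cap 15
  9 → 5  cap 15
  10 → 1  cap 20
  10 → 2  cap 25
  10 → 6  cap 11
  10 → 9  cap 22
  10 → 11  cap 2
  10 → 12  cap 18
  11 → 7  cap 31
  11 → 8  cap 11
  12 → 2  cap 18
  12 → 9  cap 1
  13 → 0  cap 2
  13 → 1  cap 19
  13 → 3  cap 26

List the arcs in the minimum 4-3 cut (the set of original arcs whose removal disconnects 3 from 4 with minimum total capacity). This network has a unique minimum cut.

Min-cut arcs: {(1,3), (7,13), (9,3)} (total capacity 43)

augment #1: 4→9→3 push 15
augment #2: 4→7→13→3 push 15
augment #3: 4→10→1→3 push 13
max flow = 43; residual-reachable set from 4 gives S-side
cut edges (S→T): {(1,3), (7,13), (9,3)} total cap 43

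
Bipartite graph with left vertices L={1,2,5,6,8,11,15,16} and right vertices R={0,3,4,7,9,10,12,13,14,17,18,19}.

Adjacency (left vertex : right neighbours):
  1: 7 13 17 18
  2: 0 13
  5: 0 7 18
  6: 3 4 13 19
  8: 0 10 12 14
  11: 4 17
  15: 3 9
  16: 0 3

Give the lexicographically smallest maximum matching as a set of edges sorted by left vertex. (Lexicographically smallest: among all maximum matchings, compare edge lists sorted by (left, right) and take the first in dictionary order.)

|M| = 8 (so the lex-smallest maximum matching has 8 edges)
process left vertices in ascending order; for each, take the smallest-labelled available neighbour that still permits 8 edges overall, or leave it unmatched if none does
lex-smallest matching: {1-7, 2-0, 5-18, 6-4, 8-10, 11-17, 15-9, 16-3}

Lex-smallest maximum matching: {(1,7), (2,0), (5,18), (6,4), (8,10), (11,17), (15,9), (16,3)}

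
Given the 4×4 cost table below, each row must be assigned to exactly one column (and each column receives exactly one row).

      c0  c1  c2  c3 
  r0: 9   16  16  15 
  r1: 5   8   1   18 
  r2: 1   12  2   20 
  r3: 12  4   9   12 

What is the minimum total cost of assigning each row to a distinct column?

optimal assignment: row0→col3 (cost 15), row1→col2 (cost 1), row2→col0 (cost 1), row3→col1 (cost 4)
total = 15 + 1 + 1 + 4 = 21

Minimum assignment cost: 21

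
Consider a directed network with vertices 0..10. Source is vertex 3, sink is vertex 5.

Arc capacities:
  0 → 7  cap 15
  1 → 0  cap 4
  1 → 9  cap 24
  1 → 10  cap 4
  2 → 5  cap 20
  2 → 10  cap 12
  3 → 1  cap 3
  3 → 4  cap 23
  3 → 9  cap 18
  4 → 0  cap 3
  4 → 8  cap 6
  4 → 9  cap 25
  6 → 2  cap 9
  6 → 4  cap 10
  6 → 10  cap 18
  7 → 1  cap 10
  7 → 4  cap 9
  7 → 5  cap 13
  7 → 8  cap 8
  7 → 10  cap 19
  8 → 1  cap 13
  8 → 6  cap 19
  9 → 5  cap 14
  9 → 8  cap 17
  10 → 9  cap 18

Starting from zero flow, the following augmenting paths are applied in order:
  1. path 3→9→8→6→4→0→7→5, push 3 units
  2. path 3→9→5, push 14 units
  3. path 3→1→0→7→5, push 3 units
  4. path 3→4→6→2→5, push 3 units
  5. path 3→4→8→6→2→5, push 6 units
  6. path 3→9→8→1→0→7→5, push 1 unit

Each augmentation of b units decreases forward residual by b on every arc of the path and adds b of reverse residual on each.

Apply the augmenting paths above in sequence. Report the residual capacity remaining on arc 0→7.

after path 1 (3→9→8→6→4→0→7→5, push 3): res(0,7)=12
after path 2 (3→9→5, push 14): res(0,7)=12
after path 3 (3→1→0→7→5, push 3): res(0,7)=9
after path 4 (3→4→6→2→5, push 3): res(0,7)=9
after path 5 (3→4→8→6→2→5, push 6): res(0,7)=9
after path 6 (3→9→8→1→0→7→5, push 1): res(0,7)=8

Residual capacity of (0,7): 8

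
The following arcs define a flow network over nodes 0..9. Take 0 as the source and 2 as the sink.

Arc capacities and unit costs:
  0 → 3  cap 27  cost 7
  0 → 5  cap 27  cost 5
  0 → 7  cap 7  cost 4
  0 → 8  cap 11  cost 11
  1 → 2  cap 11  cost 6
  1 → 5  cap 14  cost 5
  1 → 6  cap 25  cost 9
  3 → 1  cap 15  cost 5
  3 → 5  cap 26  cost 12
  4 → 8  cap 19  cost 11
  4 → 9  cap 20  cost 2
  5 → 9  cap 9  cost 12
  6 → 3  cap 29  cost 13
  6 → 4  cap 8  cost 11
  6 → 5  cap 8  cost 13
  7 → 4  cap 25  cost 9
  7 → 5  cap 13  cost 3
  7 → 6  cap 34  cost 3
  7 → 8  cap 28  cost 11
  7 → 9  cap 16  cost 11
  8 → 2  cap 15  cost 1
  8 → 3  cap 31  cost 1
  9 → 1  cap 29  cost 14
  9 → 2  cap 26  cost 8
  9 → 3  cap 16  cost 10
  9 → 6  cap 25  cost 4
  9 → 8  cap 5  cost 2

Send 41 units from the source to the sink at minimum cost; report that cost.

Minimum cost for 41 units: 814

shortest-cost path #1: 0→8→2 push 11 @ unit cost 12 (adds 132)
shortest-cost path #2: 0→7→8→2 push 4 @ unit cost 16 (adds 64)
shortest-cost path #3: 0→3→1→2 push 11 @ unit cost 18 (adds 198)
shortest-cost path #4: 0→7→9→2 push 3 @ unit cost 23 (adds 69)
shortest-cost path #5: 0→5→9→2 push 9 @ unit cost 25 (adds 225)
shortest-cost path #6: 0→3→1→6→4→9→2 push 3 @ unit cost 42 (adds 126)
total cost = 814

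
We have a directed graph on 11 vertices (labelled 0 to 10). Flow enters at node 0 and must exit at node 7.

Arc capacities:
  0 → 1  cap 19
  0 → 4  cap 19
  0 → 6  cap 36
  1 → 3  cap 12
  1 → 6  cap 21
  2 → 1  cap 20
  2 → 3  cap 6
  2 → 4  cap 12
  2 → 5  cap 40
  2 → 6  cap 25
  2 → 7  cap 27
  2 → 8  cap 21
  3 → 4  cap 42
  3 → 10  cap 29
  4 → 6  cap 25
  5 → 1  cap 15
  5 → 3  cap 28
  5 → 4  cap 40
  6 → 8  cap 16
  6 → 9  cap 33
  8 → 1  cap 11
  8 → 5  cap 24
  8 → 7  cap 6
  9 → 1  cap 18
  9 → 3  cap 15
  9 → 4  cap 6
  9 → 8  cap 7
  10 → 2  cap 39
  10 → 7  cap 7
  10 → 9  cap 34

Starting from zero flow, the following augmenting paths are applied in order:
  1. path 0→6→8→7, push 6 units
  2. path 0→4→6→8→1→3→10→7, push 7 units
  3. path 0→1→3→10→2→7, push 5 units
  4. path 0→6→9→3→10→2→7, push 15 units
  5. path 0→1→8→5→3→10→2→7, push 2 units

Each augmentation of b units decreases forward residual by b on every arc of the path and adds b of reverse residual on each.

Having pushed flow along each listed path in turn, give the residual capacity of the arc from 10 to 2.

Residual capacity of (10,2): 17

after path 1 (0→6→8→7, push 6): res(10,2)=39
after path 2 (0→4→6→8→1→3→10→7, push 7): res(10,2)=39
after path 3 (0→1→3→10→2→7, push 5): res(10,2)=34
after path 4 (0→6→9→3→10→2→7, push 15): res(10,2)=19
after path 5 (0→1→8→5→3→10→2→7, push 2): res(10,2)=17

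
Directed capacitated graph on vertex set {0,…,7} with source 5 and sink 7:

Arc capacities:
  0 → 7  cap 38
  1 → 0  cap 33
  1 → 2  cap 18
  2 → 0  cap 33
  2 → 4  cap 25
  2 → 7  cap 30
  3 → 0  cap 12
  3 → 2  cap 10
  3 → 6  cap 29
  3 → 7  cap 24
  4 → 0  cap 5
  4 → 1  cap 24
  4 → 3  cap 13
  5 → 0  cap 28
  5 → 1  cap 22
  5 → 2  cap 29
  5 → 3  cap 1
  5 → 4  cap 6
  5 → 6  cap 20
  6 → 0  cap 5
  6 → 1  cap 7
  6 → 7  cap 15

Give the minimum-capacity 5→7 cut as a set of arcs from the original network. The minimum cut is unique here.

Min-cut arcs: {(0,7), (2,7), (4,3), (5,3), (6,7)} (total capacity 97)

augment #1: 5→0→7 push 28
augment #2: 5→2→7 push 29
augment #3: 5→3→7 push 1
augment #4: 5→6→7 push 15
augment #5: 5→1→0→7 push 10
augment #6: 5→1→2→7 push 1
augment #7: 5→4→3→7 push 6
augment #8: 5→1→2→4→3→7 push 7
max flow = 97; residual-reachable set from 5 gives S-side
cut edges (S→T): {(0,7), (2,7), (4,3), (5,3), (6,7)} total cap 97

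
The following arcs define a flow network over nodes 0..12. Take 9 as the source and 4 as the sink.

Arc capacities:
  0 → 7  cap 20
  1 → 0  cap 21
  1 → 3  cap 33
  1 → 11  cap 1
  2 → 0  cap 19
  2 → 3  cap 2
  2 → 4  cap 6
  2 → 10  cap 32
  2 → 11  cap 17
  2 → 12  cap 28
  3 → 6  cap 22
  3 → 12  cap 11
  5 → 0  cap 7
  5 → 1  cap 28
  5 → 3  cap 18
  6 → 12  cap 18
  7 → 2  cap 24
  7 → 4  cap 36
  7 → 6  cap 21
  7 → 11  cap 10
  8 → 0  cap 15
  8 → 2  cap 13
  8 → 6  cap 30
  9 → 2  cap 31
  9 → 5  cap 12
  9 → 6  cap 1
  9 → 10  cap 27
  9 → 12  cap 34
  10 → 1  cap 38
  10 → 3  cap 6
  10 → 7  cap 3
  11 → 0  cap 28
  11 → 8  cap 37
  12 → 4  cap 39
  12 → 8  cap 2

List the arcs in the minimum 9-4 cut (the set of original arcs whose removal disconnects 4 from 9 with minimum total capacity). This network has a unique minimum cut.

augment #1: 9→2→4 push 6
augment #2: 9→12→4 push 34
augment #3: 9→2→12→4 push 5
augment #4: 9→10→7→4 push 3
augment #5: 9→2→0→7→4 push 19
augment #6: 9→5→0→7→4 push 1
max flow = 68; residual-reachable set from 9 gives S-side
cut edges (S→T): {(0,7), (2,4), (10,7), (12,4)} total cap 68

Min-cut arcs: {(0,7), (2,4), (10,7), (12,4)} (total capacity 68)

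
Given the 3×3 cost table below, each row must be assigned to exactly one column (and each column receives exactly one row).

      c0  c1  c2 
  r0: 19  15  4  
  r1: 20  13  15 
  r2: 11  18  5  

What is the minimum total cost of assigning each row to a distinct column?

optimal assignment: row0→col2 (cost 4), row1→col1 (cost 13), row2→col0 (cost 11)
total = 4 + 13 + 11 = 28

Minimum assignment cost: 28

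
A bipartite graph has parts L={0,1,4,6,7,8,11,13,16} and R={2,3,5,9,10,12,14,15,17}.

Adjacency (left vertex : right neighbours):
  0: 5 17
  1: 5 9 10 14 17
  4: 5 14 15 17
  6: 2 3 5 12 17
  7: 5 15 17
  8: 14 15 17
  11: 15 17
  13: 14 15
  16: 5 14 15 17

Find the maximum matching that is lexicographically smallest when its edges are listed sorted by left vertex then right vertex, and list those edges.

|M| = 6 (so the lex-smallest maximum matching has 6 edges)
process left vertices in ascending order; for each, take the smallest-labelled available neighbour that still permits 6 edges overall, or leave it unmatched if none does
lex-smallest matching: {0-5, 1-9, 4-14, 6-2, 7-15, 8-17}

Lex-smallest maximum matching: {(0,5), (1,9), (4,14), (6,2), (7,15), (8,17)}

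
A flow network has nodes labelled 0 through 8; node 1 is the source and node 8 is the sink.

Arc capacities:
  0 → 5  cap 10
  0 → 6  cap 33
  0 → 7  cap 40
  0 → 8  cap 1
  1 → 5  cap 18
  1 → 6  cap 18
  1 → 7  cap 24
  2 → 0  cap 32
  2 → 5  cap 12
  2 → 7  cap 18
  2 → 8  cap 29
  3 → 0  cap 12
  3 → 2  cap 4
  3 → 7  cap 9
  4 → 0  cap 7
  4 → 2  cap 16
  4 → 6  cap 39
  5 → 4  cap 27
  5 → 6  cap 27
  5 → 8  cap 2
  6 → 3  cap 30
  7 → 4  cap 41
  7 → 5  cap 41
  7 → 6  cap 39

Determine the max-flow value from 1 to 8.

Maximum flow value: 23

augment #1: 1→5→8 bottleneck 2, total now 2
augment #2: 1→5→4→0→8 bottleneck 1, total now 3
augment #3: 1→5→4→2→8 bottleneck 15, total now 18
augment #4: 1→6→3→2→8 bottleneck 4, total now 22
augment #5: 1→7→4→2→8 bottleneck 1, total now 23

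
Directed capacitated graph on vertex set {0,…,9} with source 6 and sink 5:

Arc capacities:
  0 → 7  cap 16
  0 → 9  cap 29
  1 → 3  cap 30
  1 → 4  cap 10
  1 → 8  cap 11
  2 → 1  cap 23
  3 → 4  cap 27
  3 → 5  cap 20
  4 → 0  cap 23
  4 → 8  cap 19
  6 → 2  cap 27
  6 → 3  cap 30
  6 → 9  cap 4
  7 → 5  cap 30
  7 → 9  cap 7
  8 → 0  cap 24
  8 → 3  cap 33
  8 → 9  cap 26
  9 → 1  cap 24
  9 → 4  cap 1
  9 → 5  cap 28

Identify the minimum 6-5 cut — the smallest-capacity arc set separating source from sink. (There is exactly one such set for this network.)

Min-cut arcs: {(2,1), (6,3), (6,9)} (total capacity 57)

augment #1: 6→3→5 push 20
augment #2: 6→9→5 push 4
augment #3: 6→2→1→8→9→5 push 11
augment #4: 6→3→4→0→7→5 push 10
augment #5: 6→2→1→4→0→7→5 push 6
augment #6: 6→2→1→4→0→9→5 push 4
augment #7: 6→2→1→3→4→0→9→5 push 2
max flow = 57; residual-reachable set from 6 gives S-side
cut edges (S→T): {(2,1), (6,3), (6,9)} total cap 57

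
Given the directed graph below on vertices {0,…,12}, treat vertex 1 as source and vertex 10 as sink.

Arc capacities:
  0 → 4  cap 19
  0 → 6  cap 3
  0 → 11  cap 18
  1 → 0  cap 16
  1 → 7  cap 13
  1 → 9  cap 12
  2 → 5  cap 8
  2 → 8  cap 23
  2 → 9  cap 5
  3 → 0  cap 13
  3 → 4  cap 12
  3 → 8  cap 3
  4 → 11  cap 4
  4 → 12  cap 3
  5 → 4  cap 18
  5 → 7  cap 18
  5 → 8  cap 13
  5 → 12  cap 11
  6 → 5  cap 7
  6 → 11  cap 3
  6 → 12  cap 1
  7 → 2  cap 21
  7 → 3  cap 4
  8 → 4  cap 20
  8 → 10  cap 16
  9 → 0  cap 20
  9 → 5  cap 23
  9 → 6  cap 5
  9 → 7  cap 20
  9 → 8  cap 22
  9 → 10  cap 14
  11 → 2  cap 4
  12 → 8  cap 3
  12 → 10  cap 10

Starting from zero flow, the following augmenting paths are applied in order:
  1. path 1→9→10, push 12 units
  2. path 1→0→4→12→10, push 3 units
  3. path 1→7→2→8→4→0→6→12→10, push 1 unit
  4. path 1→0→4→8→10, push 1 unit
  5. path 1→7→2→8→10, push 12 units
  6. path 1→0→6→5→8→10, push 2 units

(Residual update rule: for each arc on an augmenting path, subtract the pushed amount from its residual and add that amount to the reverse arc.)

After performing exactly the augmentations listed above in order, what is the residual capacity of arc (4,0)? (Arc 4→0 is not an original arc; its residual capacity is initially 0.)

Residual capacity of (4,0): 3

after path 1 (1→9→10, push 12): res(4,0)=0
after path 2 (1→0→4→12→10, push 3): res(4,0)=3
after path 3 (1→7→2→8→4→0→6→12→10, push 1): res(4,0)=2
after path 4 (1→0→4→8→10, push 1): res(4,0)=3
after path 5 (1→7→2→8→10, push 12): res(4,0)=3
after path 6 (1→0→6→5→8→10, push 2): res(4,0)=3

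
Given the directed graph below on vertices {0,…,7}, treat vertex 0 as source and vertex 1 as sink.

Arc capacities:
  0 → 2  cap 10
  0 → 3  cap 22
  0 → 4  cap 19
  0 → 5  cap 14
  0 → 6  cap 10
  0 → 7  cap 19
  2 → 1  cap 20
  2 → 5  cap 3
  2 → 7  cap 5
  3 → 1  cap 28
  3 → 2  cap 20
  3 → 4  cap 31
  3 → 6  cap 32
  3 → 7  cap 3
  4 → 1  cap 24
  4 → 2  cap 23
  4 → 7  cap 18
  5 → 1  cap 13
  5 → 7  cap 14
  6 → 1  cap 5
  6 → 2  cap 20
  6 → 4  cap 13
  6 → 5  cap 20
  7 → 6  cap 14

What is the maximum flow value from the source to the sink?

augment #1: 0→2→1 bottleneck 10, total now 10
augment #2: 0→3→1 bottleneck 22, total now 32
augment #3: 0→4→1 bottleneck 19, total now 51
augment #4: 0→5→1 bottleneck 13, total now 64
augment #5: 0→6→1 bottleneck 5, total now 69
augment #6: 0→6→2→1 bottleneck 5, total now 74
augment #7: 0→7→6→2→1 bottleneck 5, total now 79
augment #8: 0→7→6→4→1 bottleneck 5, total now 84

Maximum flow value: 84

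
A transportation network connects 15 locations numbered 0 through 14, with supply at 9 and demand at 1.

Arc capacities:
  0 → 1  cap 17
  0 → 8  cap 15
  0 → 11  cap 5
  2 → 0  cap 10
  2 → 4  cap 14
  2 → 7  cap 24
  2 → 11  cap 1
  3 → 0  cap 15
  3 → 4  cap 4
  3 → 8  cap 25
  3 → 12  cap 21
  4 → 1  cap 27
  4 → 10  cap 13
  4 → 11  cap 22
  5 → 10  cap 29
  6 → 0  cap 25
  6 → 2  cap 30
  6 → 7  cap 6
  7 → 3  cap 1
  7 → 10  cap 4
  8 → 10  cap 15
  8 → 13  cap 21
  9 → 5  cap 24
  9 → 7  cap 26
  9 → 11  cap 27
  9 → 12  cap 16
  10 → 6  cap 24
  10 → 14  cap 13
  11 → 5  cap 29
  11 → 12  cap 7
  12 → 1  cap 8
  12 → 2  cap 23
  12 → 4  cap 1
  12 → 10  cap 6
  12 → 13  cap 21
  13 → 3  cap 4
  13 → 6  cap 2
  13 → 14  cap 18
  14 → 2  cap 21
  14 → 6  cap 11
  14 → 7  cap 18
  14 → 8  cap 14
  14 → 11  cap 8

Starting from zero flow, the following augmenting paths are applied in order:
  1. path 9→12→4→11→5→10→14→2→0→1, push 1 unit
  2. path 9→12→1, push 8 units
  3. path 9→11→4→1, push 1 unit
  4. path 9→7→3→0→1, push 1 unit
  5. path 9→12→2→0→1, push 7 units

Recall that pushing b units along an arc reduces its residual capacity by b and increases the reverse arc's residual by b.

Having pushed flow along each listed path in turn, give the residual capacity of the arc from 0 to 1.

Residual capacity of (0,1): 8

after path 1 (9→12→4→11→5→10→14→2→0→1, push 1): res(0,1)=16
after path 2 (9→12→1, push 8): res(0,1)=16
after path 3 (9→11→4→1, push 1): res(0,1)=16
after path 4 (9→7→3→0→1, push 1): res(0,1)=15
after path 5 (9→12→2→0→1, push 7): res(0,1)=8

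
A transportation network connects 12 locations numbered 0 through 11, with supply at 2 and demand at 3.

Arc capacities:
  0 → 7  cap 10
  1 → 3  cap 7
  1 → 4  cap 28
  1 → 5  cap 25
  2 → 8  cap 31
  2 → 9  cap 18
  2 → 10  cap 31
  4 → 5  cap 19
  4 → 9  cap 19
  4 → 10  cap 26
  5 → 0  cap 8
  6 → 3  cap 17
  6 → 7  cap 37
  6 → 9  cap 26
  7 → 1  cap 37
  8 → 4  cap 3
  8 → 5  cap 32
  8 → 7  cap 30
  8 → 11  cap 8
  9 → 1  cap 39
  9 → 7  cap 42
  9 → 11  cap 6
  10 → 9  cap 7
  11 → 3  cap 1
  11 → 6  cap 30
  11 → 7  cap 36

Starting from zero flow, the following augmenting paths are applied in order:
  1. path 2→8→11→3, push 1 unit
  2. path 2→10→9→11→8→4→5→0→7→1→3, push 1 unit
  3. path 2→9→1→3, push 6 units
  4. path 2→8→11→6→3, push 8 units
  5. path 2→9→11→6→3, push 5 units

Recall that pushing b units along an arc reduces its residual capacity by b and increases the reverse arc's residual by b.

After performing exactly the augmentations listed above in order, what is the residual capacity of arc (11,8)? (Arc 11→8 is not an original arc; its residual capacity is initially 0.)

after path 1 (2→8→11→3, push 1): res(11,8)=1
after path 2 (2→10→9→11→8→4→5→0→7→1→3, push 1): res(11,8)=0
after path 3 (2→9→1→3, push 6): res(11,8)=0
after path 4 (2→8→11→6→3, push 8): res(11,8)=8
after path 5 (2→9→11→6→3, push 5): res(11,8)=8

Residual capacity of (11,8): 8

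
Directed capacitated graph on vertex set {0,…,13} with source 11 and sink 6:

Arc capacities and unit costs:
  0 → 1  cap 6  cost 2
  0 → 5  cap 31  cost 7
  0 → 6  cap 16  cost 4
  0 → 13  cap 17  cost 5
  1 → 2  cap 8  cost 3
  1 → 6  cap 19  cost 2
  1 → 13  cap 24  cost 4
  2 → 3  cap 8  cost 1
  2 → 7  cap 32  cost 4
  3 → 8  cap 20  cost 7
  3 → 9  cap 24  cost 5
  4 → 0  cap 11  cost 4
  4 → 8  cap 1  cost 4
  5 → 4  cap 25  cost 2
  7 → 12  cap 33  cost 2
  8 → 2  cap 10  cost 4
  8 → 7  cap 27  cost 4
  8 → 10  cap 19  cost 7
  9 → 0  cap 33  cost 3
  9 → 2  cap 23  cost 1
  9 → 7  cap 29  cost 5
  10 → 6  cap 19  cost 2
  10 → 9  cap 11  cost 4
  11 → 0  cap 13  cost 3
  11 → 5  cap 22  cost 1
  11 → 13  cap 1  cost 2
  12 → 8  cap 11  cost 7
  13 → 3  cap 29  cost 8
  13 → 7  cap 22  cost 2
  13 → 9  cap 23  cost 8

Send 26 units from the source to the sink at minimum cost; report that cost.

Minimum cost for 26 units: 292

shortest-cost path #1: 11→0→6 push 13 @ unit cost 7 (adds 91)
shortest-cost path #2: 11→5→4→0→6 push 3 @ unit cost 11 (adds 33)
shortest-cost path #3: 11→5→4→0→1→6 push 6 @ unit cost 11 (adds 66)
shortest-cost path #4: 11→5→4→8→10→6 push 1 @ unit cost 16 (adds 16)
shortest-cost path #5: 11→13→7→12→8→10→6 push 1 @ unit cost 22 (adds 22)
shortest-cost path #6: 11→5→4→0→13→7→12→8→10→6 push 2 @ unit cost 32 (adds 64)
total cost = 292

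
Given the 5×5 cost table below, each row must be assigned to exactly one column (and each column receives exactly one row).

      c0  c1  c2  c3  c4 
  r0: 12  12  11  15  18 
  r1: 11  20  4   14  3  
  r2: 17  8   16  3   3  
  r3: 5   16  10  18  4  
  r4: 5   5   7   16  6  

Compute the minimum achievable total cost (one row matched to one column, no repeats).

optimal assignment: row0→col2 (cost 11), row1→col4 (cost 3), row2→col3 (cost 3), row3→col0 (cost 5), row4→col1 (cost 5)
total = 11 + 3 + 3 + 5 + 5 = 27

Minimum assignment cost: 27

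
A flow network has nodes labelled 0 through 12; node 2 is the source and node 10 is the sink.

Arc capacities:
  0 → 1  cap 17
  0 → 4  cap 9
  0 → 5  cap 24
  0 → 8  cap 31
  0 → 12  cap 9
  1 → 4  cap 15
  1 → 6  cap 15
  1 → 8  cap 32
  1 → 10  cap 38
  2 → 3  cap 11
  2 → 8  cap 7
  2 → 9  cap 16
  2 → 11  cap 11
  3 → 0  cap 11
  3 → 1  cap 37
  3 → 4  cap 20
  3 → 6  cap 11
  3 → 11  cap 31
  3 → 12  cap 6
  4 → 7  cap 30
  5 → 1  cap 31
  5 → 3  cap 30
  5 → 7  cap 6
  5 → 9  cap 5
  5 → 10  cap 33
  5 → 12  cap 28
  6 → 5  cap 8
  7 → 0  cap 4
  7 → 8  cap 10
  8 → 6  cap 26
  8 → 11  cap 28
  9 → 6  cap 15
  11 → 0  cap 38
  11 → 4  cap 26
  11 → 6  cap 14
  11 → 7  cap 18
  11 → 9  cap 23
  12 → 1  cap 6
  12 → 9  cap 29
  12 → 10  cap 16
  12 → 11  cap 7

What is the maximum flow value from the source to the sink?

augment #1: 2→3→1→10 bottleneck 11, total now 11
augment #2: 2→8→6→5→10 bottleneck 7, total now 18
augment #3: 2→9→6→5→10 bottleneck 1, total now 19
augment #4: 2→11→0→1→10 bottleneck 11, total now 30
augment #5: 2→9→6→8→11→0→1→10 bottleneck 6, total now 36
augment #6: 2→9→6→8→11→0→5→10 bottleneck 1, total now 37

Maximum flow value: 37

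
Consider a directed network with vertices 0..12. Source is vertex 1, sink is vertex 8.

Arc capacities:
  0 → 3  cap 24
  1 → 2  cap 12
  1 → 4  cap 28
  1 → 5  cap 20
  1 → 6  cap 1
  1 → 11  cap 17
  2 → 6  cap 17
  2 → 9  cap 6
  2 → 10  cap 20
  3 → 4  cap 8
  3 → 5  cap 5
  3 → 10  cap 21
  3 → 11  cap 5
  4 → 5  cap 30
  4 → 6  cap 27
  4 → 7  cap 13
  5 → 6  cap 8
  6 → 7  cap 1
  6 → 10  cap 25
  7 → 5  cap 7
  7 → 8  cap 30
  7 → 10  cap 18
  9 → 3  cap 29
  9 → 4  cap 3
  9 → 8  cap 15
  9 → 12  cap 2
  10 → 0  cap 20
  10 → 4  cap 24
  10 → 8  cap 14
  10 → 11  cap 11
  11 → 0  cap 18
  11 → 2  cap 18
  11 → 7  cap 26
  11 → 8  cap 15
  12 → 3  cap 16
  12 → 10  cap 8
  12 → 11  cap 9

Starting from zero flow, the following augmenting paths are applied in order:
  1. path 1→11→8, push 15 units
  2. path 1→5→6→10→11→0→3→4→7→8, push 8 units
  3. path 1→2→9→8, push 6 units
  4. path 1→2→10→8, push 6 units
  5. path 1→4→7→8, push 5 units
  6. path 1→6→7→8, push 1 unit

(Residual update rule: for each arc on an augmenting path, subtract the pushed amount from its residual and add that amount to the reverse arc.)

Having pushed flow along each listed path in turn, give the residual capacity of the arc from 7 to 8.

after path 1 (1→11→8, push 15): res(7,8)=30
after path 2 (1→5→6→10→11→0→3→4→7→8, push 8): res(7,8)=22
after path 3 (1→2→9→8, push 6): res(7,8)=22
after path 4 (1→2→10→8, push 6): res(7,8)=22
after path 5 (1→4→7→8, push 5): res(7,8)=17
after path 6 (1→6→7→8, push 1): res(7,8)=16

Residual capacity of (7,8): 16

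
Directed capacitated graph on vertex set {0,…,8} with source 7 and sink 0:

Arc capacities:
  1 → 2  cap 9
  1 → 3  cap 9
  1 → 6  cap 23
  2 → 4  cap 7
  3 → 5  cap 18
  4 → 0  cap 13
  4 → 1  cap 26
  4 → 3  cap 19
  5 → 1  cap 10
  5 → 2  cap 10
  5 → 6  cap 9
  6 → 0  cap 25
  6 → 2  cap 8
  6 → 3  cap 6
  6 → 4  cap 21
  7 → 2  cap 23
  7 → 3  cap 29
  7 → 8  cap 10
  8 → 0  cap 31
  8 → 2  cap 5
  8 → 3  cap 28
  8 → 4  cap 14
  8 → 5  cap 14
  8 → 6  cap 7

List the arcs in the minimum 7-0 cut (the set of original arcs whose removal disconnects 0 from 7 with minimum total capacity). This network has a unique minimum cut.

augment #1: 7→8→0 push 10
augment #2: 7→2→4→0 push 7
augment #3: 7→3→5→6→0 push 9
augment #4: 7→3→5→1→6→0 push 9
max flow = 35; residual-reachable set from 7 gives S-side
cut edges (S→T): {(2,4), (3,5), (7,8)} total cap 35

Min-cut arcs: {(2,4), (3,5), (7,8)} (total capacity 35)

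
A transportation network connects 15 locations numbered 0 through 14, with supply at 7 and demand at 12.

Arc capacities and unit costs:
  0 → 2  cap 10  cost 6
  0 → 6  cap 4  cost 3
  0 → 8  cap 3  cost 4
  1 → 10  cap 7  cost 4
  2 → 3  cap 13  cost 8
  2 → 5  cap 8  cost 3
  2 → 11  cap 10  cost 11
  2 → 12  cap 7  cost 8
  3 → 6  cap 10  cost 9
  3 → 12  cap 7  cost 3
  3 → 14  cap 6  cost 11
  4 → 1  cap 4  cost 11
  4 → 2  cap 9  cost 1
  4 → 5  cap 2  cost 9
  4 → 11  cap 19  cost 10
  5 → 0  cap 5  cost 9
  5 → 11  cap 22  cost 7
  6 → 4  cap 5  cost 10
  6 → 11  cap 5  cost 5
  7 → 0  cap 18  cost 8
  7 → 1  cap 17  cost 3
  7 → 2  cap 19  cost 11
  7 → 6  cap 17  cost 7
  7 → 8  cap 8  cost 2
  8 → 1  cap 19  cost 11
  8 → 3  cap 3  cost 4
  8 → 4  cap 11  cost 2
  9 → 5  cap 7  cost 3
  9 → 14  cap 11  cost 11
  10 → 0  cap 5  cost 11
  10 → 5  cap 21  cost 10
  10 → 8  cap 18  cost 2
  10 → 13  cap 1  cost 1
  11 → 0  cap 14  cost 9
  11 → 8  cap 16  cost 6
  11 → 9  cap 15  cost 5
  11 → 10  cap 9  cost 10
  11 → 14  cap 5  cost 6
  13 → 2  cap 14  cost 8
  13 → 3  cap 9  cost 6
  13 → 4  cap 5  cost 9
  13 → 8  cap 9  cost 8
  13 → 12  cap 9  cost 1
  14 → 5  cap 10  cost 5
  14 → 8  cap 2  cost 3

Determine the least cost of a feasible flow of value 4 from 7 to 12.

shortest-cost path #1: 7→8→3→12 push 3 @ unit cost 9 (adds 27)
shortest-cost path #2: 7→1→10→13→12 push 1 @ unit cost 9 (adds 9)
total cost = 36

Minimum cost for 4 units: 36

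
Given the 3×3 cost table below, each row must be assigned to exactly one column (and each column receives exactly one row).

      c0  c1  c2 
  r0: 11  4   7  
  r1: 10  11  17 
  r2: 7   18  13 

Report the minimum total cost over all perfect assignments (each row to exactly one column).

optimal assignment: row0→col2 (cost 7), row1→col1 (cost 11), row2→col0 (cost 7)
total = 7 + 11 + 7 = 25

Minimum assignment cost: 25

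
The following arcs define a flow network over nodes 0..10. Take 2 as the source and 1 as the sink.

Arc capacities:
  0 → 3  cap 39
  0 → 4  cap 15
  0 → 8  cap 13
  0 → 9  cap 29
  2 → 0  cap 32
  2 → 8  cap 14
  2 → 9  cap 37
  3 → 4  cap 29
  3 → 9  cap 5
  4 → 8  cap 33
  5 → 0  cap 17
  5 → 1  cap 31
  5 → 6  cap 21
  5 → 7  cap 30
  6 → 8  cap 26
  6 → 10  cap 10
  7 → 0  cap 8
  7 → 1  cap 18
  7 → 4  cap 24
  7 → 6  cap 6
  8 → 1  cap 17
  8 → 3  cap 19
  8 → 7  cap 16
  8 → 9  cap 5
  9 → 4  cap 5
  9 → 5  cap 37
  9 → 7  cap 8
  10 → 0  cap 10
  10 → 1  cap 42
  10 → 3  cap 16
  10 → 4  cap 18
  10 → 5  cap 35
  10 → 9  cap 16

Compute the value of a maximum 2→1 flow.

augment #1: 2→8→1 bottleneck 14, total now 14
augment #2: 2→0→8→1 bottleneck 3, total now 17
augment #3: 2→9→5→1 bottleneck 31, total now 48
augment #4: 2→9→7→1 bottleneck 6, total now 54
augment #5: 2→0→8→7→1 bottleneck 10, total now 64
augment #6: 2→0→9→7→1 bottleneck 2, total now 66
augment #7: 2→0→9→5→6→10→1 bottleneck 6, total now 72
augment #8: 2→0→4→8→7→6→10→1 bottleneck 4, total now 76

Maximum flow value: 76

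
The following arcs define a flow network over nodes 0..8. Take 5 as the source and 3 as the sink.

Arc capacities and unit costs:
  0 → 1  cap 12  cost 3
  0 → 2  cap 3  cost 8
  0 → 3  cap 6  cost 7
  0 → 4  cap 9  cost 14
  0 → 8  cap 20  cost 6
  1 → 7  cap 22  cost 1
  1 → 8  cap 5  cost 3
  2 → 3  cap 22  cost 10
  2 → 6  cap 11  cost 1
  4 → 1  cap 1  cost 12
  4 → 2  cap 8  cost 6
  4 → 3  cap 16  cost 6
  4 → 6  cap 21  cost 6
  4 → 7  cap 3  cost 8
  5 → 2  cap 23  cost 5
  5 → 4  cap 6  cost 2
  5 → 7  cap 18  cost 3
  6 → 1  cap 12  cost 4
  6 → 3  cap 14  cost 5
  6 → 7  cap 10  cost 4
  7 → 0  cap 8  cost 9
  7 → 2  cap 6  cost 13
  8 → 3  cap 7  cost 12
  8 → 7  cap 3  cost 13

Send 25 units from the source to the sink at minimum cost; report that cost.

shortest-cost path #1: 5→4→3 push 6 @ unit cost 8 (adds 48)
shortest-cost path #2: 5→2→6→3 push 11 @ unit cost 11 (adds 121)
shortest-cost path #3: 5→2→3 push 8 @ unit cost 15 (adds 120)
total cost = 289

Minimum cost for 25 units: 289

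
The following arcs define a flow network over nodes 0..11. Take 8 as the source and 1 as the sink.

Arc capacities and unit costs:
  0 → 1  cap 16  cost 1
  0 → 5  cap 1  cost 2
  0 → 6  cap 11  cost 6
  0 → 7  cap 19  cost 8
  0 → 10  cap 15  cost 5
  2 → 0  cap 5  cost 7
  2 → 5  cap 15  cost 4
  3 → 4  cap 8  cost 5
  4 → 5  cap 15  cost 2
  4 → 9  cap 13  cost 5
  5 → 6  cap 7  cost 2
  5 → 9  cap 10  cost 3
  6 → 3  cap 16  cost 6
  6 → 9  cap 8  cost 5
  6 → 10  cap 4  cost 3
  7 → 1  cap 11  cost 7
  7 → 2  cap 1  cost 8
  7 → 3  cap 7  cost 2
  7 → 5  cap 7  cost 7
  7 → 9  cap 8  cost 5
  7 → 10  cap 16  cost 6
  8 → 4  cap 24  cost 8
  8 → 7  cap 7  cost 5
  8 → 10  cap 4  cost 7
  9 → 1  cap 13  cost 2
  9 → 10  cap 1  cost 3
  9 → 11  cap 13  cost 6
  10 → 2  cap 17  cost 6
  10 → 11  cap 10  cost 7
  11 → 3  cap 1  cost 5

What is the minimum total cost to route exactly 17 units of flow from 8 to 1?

Minimum cost for 17 units: 234

shortest-cost path #1: 8→7→1 push 7 @ unit cost 12 (adds 84)
shortest-cost path #2: 8→4→9→1 push 10 @ unit cost 15 (adds 150)
total cost = 234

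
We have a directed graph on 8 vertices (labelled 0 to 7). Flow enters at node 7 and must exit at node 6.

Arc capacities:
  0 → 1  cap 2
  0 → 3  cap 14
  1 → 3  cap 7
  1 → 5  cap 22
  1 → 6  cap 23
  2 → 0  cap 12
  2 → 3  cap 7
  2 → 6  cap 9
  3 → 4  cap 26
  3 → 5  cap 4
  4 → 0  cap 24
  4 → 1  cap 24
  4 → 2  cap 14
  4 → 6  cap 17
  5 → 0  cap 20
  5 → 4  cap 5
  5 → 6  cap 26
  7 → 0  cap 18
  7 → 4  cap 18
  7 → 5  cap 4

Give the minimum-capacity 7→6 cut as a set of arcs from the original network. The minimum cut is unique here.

Min-cut arcs: {(0,1), (0,3), (7,4), (7,5)} (total capacity 38)

augment #1: 7→4→6 push 17
augment #2: 7→5→6 push 4
augment #3: 7→0→1→6 push 2
augment #4: 7→4→1→6 push 1
augment #5: 7→0→3→5→6 push 4
augment #6: 7→0→3→4→1→6 push 10
max flow = 38; residual-reachable set from 7 gives S-side
cut edges (S→T): {(0,1), (0,3), (7,4), (7,5)} total cap 38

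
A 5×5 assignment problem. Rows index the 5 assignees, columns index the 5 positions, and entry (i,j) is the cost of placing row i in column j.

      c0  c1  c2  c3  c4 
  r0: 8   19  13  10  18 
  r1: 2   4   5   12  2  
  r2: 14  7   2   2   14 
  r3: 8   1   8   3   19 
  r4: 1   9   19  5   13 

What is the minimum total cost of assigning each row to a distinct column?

Minimum assignment cost: 16

optimal assignment: row0→col3 (cost 10), row1→col4 (cost 2), row2→col2 (cost 2), row3→col1 (cost 1), row4→col0 (cost 1)
total = 10 + 2 + 2 + 1 + 1 = 16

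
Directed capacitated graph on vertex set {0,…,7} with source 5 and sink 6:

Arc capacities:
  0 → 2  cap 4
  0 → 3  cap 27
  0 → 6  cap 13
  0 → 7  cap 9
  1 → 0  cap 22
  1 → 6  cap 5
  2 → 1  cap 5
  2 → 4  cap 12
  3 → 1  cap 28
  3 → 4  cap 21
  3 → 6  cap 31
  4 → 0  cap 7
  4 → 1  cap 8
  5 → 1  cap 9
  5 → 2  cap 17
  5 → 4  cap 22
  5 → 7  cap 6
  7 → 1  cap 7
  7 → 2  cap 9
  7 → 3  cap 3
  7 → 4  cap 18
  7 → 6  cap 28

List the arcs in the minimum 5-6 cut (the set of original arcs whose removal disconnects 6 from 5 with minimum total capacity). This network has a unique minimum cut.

Min-cut arcs: {(2,1), (4,0), (4,1), (5,1), (5,7)} (total capacity 35)

augment #1: 5→1→6 push 5
augment #2: 5→7→6 push 6
augment #3: 5→1→0→6 push 4
augment #4: 5→4→0→6 push 7
augment #5: 5→2→1→0→6 push 2
augment #6: 5→2→1→0→3→6 push 3
augment #7: 5→4→1→0→3→6 push 8
max flow = 35; residual-reachable set from 5 gives S-side
cut edges (S→T): {(2,1), (4,0), (4,1), (5,1), (5,7)} total cap 35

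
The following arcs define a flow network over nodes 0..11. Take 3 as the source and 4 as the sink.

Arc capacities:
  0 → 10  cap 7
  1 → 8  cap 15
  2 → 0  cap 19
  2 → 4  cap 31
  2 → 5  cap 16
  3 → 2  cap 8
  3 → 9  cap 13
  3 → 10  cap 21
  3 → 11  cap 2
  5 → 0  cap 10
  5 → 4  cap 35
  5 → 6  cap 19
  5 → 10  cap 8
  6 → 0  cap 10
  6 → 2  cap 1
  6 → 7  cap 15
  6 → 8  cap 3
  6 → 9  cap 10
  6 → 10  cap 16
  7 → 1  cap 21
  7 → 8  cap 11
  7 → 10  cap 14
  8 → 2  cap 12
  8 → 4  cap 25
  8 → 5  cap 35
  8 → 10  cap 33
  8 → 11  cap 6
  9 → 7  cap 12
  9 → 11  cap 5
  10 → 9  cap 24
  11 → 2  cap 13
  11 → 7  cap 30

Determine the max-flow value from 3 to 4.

Maximum flow value: 27

augment #1: 3→2→4 bottleneck 8, total now 8
augment #2: 3→11→2→4 bottleneck 2, total now 10
augment #3: 3→9→7→8→4 bottleneck 11, total now 21
augment #4: 3→9→11→2→4 bottleneck 2, total now 23
augment #5: 3→10→9→11→2→4 bottleneck 3, total now 26
augment #6: 3→10→9→7→1→8→4 bottleneck 1, total now 27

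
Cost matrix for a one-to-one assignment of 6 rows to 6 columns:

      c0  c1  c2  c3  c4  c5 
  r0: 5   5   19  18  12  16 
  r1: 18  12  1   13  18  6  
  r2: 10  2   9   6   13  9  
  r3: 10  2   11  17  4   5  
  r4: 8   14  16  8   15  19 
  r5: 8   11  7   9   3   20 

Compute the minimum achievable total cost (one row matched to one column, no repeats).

optimal assignment: row0→col0 (cost 5), row1→col2 (cost 1), row2→col1 (cost 2), row3→col5 (cost 5), row4→col3 (cost 8), row5→col4 (cost 3)
total = 5 + 1 + 2 + 5 + 8 + 3 = 24

Minimum assignment cost: 24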